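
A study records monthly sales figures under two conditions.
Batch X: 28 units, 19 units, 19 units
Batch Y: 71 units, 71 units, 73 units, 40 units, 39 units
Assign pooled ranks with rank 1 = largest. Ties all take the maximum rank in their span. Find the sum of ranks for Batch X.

22

Sorted (descending): 73, 71, 71, 40, 39, 28, 19, 19
The 2 values of 71 occupy positions 2–3 → each gets rank 3.
The 2 values of 19 occupy positions 7–8 → each gets rank 8.
Batch X values → pooled ranks: 28→6, 19→8, 19→8
Rank sum = 6 + 8 + 8 = 22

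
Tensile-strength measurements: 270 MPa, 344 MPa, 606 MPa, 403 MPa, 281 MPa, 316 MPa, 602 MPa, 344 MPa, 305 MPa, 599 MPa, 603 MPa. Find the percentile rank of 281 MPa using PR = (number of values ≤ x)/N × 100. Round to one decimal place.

N = 11.
Strictly below 281: 1. Equal to 281: 1.
PR = 2/11 × 100 = 18.2

18.2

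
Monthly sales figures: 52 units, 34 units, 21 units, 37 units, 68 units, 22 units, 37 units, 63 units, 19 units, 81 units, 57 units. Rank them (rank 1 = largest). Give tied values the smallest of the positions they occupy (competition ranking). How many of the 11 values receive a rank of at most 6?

7

Sorted (descending): 81, 68, 63, 57, 52, 37, 37, 34, 22, 21, 19
The 2 values of 37 occupy positions 6–7 → each gets rank 6.
Ranks ≤ 6: {1, 2, 3, 4, 5, 6, 6} → 7 values.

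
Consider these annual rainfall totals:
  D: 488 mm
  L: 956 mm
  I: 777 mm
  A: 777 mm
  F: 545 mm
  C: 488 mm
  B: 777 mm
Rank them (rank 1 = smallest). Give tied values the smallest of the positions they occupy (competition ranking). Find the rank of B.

Sorted (ascending): 488, 488, 545, 777, 777, 777, 956
The 2 values of 488 occupy positions 1–2 → each gets rank 1.
The 3 values of 777 occupy positions 4–6 → each gets rank 4.
B has value 777 mm → rank 4.

4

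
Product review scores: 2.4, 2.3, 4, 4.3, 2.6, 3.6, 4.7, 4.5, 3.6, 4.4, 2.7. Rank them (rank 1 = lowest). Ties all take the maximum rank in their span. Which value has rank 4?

Sorted (ascending): 2.3, 2.4, 2.6, 2.7, 3.6, 3.6, 4, 4.3, 4.4, 4.5, 4.7
The 2 values of 3.6 occupy positions 5–6 → each gets rank 6.
Rank 4 → value 2.7.

2.7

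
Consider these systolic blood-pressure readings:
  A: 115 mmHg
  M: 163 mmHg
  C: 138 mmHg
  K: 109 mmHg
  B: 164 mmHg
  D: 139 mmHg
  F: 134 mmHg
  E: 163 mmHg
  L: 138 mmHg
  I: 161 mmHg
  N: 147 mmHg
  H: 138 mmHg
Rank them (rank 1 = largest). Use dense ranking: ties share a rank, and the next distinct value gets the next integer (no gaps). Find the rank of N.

Sorted (descending): 164, 163, 163, 161, 147, 139, 138, 138, 138, 134, 115, 109
The 2 values of 163 share dense rank 2.
The 3 values of 138 share dense rank 6.
Remaining distinct values take the next consecutive integers.
N has value 147 mmHg → rank 4.

4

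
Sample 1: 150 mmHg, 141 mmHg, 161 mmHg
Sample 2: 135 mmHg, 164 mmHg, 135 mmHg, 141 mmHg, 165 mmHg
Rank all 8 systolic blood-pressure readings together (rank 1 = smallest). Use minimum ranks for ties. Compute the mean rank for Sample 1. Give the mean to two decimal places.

Sorted (ascending): 135, 135, 141, 141, 150, 161, 164, 165
The 2 values of 135 occupy positions 1–2 → each gets rank 1.
The 2 values of 141 occupy positions 3–4 → each gets rank 3.
Sample 1 values → pooled ranks: 150→5, 141→3, 161→6
Mean rank = (5 + 3 + 6) / 3 = 4.67

4.67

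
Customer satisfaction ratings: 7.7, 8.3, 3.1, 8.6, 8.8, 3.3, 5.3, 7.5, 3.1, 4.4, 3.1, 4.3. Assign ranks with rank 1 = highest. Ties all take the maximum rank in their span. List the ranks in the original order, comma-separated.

Sorted (descending): 8.8, 8.6, 8.3, 7.7, 7.5, 5.3, 4.4, 4.3, 3.3, 3.1, 3.1, 3.1
The 3 values of 3.1 occupy positions 10–12 → each gets rank 12.

4, 3, 12, 2, 1, 9, 6, 5, 12, 7, 12, 8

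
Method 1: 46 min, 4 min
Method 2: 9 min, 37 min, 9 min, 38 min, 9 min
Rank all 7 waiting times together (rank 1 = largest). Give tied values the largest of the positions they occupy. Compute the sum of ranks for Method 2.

Sorted (descending): 46, 38, 37, 9, 9, 9, 4
The 3 values of 9 occupy positions 4–6 → each gets rank 6.
Method 2 values → pooled ranks: 9→6, 37→3, 9→6, 38→2, 9→6
Rank sum = 6 + 3 + 6 + 2 + 6 = 23

23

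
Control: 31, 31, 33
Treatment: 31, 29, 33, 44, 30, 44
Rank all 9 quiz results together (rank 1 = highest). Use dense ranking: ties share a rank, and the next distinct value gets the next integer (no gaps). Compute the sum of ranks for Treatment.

Sorted (descending): 44, 44, 33, 33, 31, 31, 31, 30, 29
The 2 values of 44 share dense rank 1.
The 2 values of 33 share dense rank 2.
The 3 values of 31 share dense rank 3.
Remaining distinct values take the next consecutive integers.
Treatment values → pooled ranks: 31→3, 29→5, 33→2, 44→1, 30→4, 44→1
Rank sum = 3 + 5 + 2 + 1 + 4 + 1 = 16

16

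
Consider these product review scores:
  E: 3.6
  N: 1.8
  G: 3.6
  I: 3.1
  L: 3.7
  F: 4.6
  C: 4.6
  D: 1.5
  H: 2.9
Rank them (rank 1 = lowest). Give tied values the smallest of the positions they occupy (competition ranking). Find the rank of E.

5

Sorted (ascending): 1.5, 1.8, 2.9, 3.1, 3.6, 3.6, 3.7, 4.6, 4.6
The 2 values of 3.6 occupy positions 5–6 → each gets rank 5.
The 2 values of 4.6 occupy positions 8–9 → each gets rank 8.
E has value 3.6 → rank 5.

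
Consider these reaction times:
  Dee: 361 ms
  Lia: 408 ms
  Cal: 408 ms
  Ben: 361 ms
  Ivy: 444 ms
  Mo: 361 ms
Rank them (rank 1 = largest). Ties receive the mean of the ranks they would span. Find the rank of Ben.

Sorted (descending): 444, 408, 408, 361, 361, 361
The 2 values of 408 occupy positions 2–3 → average rank (2+3)/2 = 2.5.
The 3 values of 361 occupy positions 4–6 → average rank 5.
Ben has value 361 ms → rank 5.

5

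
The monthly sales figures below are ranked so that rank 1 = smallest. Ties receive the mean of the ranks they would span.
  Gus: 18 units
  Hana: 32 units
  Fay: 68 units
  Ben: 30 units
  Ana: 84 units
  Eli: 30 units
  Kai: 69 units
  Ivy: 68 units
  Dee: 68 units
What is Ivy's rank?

6

Sorted (ascending): 18, 30, 30, 32, 68, 68, 68, 69, 84
The 2 values of 30 occupy positions 2–3 → average rank (2+3)/2 = 2.5.
The 3 values of 68 occupy positions 5–7 → average rank 6.
Ivy has value 68 units → rank 6.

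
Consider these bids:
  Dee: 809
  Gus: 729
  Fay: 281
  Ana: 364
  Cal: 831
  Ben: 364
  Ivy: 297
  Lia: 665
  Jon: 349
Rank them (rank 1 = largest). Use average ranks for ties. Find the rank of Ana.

Sorted (descending): 831, 809, 729, 665, 364, 364, 349, 297, 281
The 2 values of 364 occupy positions 5–6 → average rank (5+6)/2 = 5.5.
Ana has value 364 → rank 5.5.

5.5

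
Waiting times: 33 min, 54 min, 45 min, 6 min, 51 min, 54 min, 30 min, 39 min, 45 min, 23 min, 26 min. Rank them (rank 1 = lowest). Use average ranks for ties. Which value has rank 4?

30

Sorted (ascending): 6, 23, 26, 30, 33, 39, 45, 45, 51, 54, 54
The 2 values of 45 occupy positions 7–8 → average rank (7+8)/2 = 7.5.
The 2 values of 54 occupy positions 10–11 → average rank (10+11)/2 = 10.5.
Rank 4 → value 30.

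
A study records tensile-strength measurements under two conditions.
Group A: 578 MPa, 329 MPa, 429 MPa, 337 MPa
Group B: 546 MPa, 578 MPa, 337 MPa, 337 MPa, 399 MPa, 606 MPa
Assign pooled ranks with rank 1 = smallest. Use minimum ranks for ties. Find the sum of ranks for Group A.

17

Sorted (ascending): 329, 337, 337, 337, 399, 429, 546, 578, 578, 606
The 3 values of 337 occupy positions 2–4 → each gets rank 2.
The 2 values of 578 occupy positions 8–9 → each gets rank 8.
Group A values → pooled ranks: 578→8, 329→1, 429→6, 337→2
Rank sum = 8 + 1 + 6 + 2 = 17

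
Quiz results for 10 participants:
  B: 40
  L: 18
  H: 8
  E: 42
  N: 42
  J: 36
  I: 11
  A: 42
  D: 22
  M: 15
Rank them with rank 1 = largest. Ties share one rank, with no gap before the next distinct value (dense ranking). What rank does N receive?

1

Sorted (descending): 42, 42, 42, 40, 36, 22, 18, 15, 11, 8
The 3 values of 42 share dense rank 1.
Remaining distinct values take the next consecutive integers.
N has value 42 → rank 1.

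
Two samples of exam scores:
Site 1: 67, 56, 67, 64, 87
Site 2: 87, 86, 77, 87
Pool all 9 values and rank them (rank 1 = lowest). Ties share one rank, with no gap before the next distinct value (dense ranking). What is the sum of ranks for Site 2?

21

Sorted (ascending): 56, 64, 67, 67, 77, 86, 87, 87, 87
The 2 values of 67 share dense rank 3.
The 3 values of 87 share dense rank 6.
Remaining distinct values take the next consecutive integers.
Site 2 values → pooled ranks: 87→6, 86→5, 77→4, 87→6
Rank sum = 6 + 5 + 4 + 6 = 21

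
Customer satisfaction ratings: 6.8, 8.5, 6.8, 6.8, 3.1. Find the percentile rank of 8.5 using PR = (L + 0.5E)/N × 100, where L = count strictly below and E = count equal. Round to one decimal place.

90.0

N = 5.
Strictly below 8.5: 4. Equal to 8.5: 1.
PR = (4 + 0.5·1)/5 × 100 = 90.0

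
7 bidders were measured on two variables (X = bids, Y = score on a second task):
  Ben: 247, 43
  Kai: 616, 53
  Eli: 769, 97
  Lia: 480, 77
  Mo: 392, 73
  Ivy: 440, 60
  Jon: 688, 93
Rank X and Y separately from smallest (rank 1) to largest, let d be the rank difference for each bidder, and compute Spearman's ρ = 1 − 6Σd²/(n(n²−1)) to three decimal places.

0.750

Ranks of variable 1: 1, 5, 7, 4, 2, 3, 6
Ranks of variable 2: 1, 2, 7, 5, 4, 3, 6
d = r₁ − r₂: 0, 3, 0, -1, -2, 0, 0
d²: 0, 9, 0, 1, 4, 0, 0; Σd² = 14
ρ = 1 − 6·14/(7·48) = 1 − 84/336 = 0.750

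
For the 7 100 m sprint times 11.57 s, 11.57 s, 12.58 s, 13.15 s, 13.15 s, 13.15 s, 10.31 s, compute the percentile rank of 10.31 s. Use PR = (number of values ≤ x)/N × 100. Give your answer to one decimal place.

14.3

N = 7.
Strictly below 10.31: 0. Equal to 10.31: 1.
PR = 1/7 × 100 = 14.3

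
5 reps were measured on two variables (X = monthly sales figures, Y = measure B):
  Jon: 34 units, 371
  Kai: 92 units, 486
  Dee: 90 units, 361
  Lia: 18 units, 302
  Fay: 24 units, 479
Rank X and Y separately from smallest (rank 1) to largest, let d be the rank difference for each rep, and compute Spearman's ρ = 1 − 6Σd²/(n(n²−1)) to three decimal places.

0.600

Ranks of variable 1: 3, 5, 4, 1, 2
Ranks of variable 2: 3, 5, 2, 1, 4
d = r₁ − r₂: 0, 0, 2, 0, -2
d²: 0, 0, 4, 0, 4; Σd² = 8
ρ = 1 − 6·8/(5·24) = 1 − 48/120 = 0.600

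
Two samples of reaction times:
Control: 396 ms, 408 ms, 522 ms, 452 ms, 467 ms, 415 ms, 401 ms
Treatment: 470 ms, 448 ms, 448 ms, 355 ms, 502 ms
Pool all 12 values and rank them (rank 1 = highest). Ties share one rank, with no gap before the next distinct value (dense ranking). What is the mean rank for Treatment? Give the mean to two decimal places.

Sorted (descending): 522, 502, 470, 467, 452, 448, 448, 415, 408, 401, 396, 355
The 2 values of 448 share dense rank 6.
Remaining distinct values take the next consecutive integers.
Treatment values → pooled ranks: 470→3, 448→6, 448→6, 355→11, 502→2
Mean rank = (3 + 6 + 6 + 11 + 2) / 5 = 5.60

5.60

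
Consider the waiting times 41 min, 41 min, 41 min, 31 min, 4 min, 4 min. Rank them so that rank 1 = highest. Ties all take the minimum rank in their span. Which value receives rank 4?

31

Sorted (descending): 41, 41, 41, 31, 4, 4
The 3 values of 41 occupy positions 1–3 → each gets rank 1.
The 2 values of 4 occupy positions 5–6 → each gets rank 5.
Rank 4 → value 31.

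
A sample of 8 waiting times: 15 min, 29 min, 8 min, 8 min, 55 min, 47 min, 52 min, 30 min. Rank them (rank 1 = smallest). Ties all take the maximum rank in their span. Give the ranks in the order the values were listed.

Sorted (ascending): 8, 8, 15, 29, 30, 47, 52, 55
The 2 values of 8 occupy positions 1–2 → each gets rank 2.

3, 4, 2, 2, 8, 6, 7, 5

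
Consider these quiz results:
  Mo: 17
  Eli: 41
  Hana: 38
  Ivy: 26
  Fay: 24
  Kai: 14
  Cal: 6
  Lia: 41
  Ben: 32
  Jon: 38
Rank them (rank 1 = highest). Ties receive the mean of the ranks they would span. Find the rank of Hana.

Sorted (descending): 41, 41, 38, 38, 32, 26, 24, 17, 14, 6
The 2 values of 41 occupy positions 1–2 → average rank (1+2)/2 = 1.5.
The 2 values of 38 occupy positions 3–4 → average rank (3+4)/2 = 3.5.
Hana has value 38 → rank 3.5.

3.5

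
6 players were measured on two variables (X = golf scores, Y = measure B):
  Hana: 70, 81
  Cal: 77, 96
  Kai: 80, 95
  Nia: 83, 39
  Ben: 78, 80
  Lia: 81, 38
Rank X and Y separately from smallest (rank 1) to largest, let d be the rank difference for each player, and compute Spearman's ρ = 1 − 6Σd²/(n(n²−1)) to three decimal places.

Ranks of variable 1: 1, 2, 4, 6, 3, 5
Ranks of variable 2: 4, 6, 5, 2, 3, 1
d = r₁ − r₂: -3, -4, -1, 4, 0, 4
d²: 9, 16, 1, 16, 0, 16; Σd² = 58
ρ = 1 − 6·58/(6·35) = 1 − 348/210 = -0.657

-0.657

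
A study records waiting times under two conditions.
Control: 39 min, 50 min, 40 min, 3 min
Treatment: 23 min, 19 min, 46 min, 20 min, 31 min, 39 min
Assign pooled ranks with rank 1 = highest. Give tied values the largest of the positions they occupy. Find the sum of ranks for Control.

Sorted (descending): 50, 46, 40, 39, 39, 31, 23, 20, 19, 3
The 2 values of 39 occupy positions 4–5 → each gets rank 5.
Control values → pooled ranks: 39→5, 50→1, 40→3, 3→10
Rank sum = 5 + 1 + 3 + 10 = 19

19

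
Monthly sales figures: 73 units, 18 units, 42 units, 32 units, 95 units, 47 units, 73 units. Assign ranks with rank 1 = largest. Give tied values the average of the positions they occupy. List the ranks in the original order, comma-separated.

Sorted (descending): 95, 73, 73, 47, 42, 32, 18
The 2 values of 73 occupy positions 2–3 → average rank (2+3)/2 = 2.5.

2.5, 7, 5, 6, 1, 4, 2.5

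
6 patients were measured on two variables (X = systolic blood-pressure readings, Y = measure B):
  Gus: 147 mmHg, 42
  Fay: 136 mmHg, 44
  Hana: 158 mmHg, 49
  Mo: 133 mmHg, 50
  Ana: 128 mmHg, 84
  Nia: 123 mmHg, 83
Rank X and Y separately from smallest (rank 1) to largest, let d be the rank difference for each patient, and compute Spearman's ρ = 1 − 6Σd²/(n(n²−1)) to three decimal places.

Ranks of variable 1: 5, 4, 6, 3, 2, 1
Ranks of variable 2: 1, 2, 3, 4, 6, 5
d = r₁ − r₂: 4, 2, 3, -1, -4, -4
d²: 16, 4, 9, 1, 16, 16; Σd² = 62
ρ = 1 − 6·62/(6·35) = 1 − 372/210 = -0.771

-0.771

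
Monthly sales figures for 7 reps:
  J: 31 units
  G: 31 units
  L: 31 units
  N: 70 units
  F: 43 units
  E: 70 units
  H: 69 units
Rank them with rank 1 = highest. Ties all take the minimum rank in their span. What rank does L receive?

Sorted (descending): 70, 70, 69, 43, 31, 31, 31
The 2 values of 70 occupy positions 1–2 → each gets rank 1.
The 3 values of 31 occupy positions 5–7 → each gets rank 5.
L has value 31 units → rank 5.

5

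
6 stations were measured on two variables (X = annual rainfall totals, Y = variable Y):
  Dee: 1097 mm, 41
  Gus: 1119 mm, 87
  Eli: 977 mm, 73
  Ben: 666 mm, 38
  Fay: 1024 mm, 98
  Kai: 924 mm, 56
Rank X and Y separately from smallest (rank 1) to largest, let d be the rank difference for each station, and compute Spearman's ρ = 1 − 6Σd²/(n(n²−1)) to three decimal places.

0.543

Ranks of variable 1: 5, 6, 3, 1, 4, 2
Ranks of variable 2: 2, 5, 4, 1, 6, 3
d = r₁ − r₂: 3, 1, -1, 0, -2, -1
d²: 9, 1, 1, 0, 4, 1; Σd² = 16
ρ = 1 − 6·16/(6·35) = 1 − 96/210 = 0.543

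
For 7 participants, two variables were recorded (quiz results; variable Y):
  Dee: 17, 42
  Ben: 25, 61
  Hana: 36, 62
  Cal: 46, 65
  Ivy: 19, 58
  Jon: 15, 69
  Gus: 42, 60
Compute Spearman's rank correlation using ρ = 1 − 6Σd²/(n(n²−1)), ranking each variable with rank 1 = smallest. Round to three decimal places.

Ranks of variable 1: 2, 4, 5, 7, 3, 1, 6
Ranks of variable 2: 1, 4, 5, 6, 2, 7, 3
d = r₁ − r₂: 1, 0, 0, 1, 1, -6, 3
d²: 1, 0, 0, 1, 1, 36, 9; Σd² = 48
ρ = 1 − 6·48/(7·48) = 1 − 288/336 = 0.143

0.143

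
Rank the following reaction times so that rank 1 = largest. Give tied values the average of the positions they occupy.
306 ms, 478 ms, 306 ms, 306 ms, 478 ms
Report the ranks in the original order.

4, 1.5, 4, 4, 1.5

Sorted (descending): 478, 478, 306, 306, 306
The 2 values of 478 occupy positions 1–2 → average rank (1+2)/2 = 1.5.
The 3 values of 306 occupy positions 3–5 → average rank 4.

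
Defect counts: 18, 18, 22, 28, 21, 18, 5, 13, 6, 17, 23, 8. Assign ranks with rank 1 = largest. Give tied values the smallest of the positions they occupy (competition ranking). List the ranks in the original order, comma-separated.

5, 5, 3, 1, 4, 5, 12, 9, 11, 8, 2, 10

Sorted (descending): 28, 23, 22, 21, 18, 18, 18, 17, 13, 8, 6, 5
The 3 values of 18 occupy positions 5–7 → each gets rank 5.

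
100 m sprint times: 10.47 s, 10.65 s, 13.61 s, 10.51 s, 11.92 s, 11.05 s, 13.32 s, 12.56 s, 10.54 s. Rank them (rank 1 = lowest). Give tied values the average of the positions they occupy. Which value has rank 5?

Sorted (ascending): 10.47, 10.51, 10.54, 10.65, 11.05, 11.92, 12.56, 13.32, 13.61
No ties — each value takes its position as its rank.
Rank 5 → value 11.05.

11.05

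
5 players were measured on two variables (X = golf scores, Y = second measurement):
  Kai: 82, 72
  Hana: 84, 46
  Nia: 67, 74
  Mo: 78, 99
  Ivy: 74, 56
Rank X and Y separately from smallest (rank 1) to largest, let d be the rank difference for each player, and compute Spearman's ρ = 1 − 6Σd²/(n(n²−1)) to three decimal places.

-0.500

Ranks of variable 1: 4, 5, 1, 3, 2
Ranks of variable 2: 3, 1, 4, 5, 2
d = r₁ − r₂: 1, 4, -3, -2, 0
d²: 1, 16, 9, 4, 0; Σd² = 30
ρ = 1 − 6·30/(5·24) = 1 − 180/120 = -0.500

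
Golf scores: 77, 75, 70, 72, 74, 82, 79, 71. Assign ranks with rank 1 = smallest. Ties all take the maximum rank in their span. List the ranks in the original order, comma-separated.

Sorted (ascending): 70, 71, 72, 74, 75, 77, 79, 82
No ties — each value takes its position as its rank.

6, 5, 1, 3, 4, 8, 7, 2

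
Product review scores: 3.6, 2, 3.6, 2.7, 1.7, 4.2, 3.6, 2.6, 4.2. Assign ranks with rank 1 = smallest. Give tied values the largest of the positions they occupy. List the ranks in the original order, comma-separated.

Sorted (ascending): 1.7, 2, 2.6, 2.7, 3.6, 3.6, 3.6, 4.2, 4.2
The 3 values of 3.6 occupy positions 5–7 → each gets rank 7.
The 2 values of 4.2 occupy positions 8–9 → each gets rank 9.

7, 2, 7, 4, 1, 9, 7, 3, 9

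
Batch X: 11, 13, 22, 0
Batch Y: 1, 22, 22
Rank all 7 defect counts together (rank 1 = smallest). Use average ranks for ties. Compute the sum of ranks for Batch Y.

14

Sorted (ascending): 0, 1, 11, 13, 22, 22, 22
The 3 values of 22 occupy positions 5–7 → average rank 6.
Batch Y values → pooled ranks: 1→2, 22→6, 22→6
Rank sum = 2 + 6 + 6 = 14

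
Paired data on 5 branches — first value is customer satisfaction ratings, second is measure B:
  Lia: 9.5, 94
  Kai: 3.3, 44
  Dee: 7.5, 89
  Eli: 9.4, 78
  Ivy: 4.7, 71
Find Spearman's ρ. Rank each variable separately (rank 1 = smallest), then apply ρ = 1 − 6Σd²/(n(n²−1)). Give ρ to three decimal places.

0.900

Ranks of variable 1: 5, 1, 3, 4, 2
Ranks of variable 2: 5, 1, 4, 3, 2
d = r₁ − r₂: 0, 0, -1, 1, 0
d²: 0, 0, 1, 1, 0; Σd² = 2
ρ = 1 − 6·2/(5·24) = 1 − 12/120 = 0.900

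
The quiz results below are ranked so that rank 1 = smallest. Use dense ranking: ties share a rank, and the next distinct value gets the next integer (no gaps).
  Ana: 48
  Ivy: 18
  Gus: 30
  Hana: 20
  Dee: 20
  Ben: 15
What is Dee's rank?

Sorted (ascending): 15, 18, 20, 20, 30, 48
The 2 values of 20 share dense rank 3.
Remaining distinct values take the next consecutive integers.
Dee has value 20 → rank 3.

3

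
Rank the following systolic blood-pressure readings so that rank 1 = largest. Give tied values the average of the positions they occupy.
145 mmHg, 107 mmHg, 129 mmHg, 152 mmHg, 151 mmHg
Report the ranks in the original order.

Sorted (descending): 152, 151, 145, 129, 107
No ties — each value takes its position as its rank.

3, 5, 4, 1, 2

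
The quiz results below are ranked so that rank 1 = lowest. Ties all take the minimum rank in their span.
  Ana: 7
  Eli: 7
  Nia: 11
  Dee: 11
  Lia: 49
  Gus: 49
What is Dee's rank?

Sorted (ascending): 7, 7, 11, 11, 49, 49
The 2 values of 7 occupy positions 1–2 → each gets rank 1.
The 2 values of 11 occupy positions 3–4 → each gets rank 3.
The 2 values of 49 occupy positions 5–6 → each gets rank 5.
Dee has value 11 → rank 3.

3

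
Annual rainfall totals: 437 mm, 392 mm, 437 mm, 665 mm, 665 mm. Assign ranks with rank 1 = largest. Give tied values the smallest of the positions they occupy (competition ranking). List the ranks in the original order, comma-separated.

Sorted (descending): 665, 665, 437, 437, 392
The 2 values of 665 occupy positions 1–2 → each gets rank 1.
The 2 values of 437 occupy positions 3–4 → each gets rank 3.

3, 5, 3, 1, 1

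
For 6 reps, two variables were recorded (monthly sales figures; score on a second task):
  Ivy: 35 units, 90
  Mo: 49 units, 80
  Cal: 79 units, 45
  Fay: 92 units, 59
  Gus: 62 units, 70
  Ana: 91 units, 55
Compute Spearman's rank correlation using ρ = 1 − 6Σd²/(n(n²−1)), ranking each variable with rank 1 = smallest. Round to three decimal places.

Ranks of variable 1: 1, 2, 4, 6, 3, 5
Ranks of variable 2: 6, 5, 1, 3, 4, 2
d = r₁ − r₂: -5, -3, 3, 3, -1, 3
d²: 25, 9, 9, 9, 1, 9; Σd² = 62
ρ = 1 − 6·62/(6·35) = 1 − 372/210 = -0.771

-0.771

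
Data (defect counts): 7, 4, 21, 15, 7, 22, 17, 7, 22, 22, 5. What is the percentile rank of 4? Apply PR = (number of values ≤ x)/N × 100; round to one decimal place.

N = 11.
Strictly below 4: 0. Equal to 4: 1.
PR = 1/11 × 100 = 9.1

9.1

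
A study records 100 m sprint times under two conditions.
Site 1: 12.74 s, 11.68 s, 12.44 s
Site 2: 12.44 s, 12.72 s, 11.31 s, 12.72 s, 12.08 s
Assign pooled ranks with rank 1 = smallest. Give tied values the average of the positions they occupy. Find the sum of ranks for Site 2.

21.5

Sorted (ascending): 11.31, 11.68, 12.08, 12.44, 12.44, 12.72, 12.72, 12.74
The 2 values of 12.44 occupy positions 4–5 → average rank (4+5)/2 = 4.5.
The 2 values of 12.72 occupy positions 6–7 → average rank (6+7)/2 = 6.5.
Site 2 values → pooled ranks: 12.44→4.5, 12.72→6.5, 11.31→1, 12.72→6.5, 12.08→3
Rank sum = 4.5 + 6.5 + 1 + 6.5 + 3 = 21.5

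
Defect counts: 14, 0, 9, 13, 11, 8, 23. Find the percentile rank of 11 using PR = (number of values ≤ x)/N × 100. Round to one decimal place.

57.1

N = 7.
Strictly below 11: 3. Equal to 11: 1.
PR = 4/7 × 100 = 57.1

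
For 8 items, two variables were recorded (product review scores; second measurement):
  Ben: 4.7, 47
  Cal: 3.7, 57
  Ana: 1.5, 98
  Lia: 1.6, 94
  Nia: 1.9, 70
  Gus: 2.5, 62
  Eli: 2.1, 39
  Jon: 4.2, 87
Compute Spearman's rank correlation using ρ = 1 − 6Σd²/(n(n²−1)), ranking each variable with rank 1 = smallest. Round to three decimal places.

Ranks of variable 1: 8, 6, 1, 2, 3, 5, 4, 7
Ranks of variable 2: 2, 3, 8, 7, 5, 4, 1, 6
d = r₁ − r₂: 6, 3, -7, -5, -2, 1, 3, 1
d²: 36, 9, 49, 25, 4, 1, 9, 1; Σd² = 134
ρ = 1 − 6·134/(8·63) = 1 − 804/504 = -0.595

-0.595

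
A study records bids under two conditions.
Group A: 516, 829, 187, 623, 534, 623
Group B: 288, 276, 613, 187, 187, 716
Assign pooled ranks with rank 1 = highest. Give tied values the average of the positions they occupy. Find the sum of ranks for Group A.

32

Sorted (descending): 829, 716, 623, 623, 613, 534, 516, 288, 276, 187, 187, 187
The 2 values of 623 occupy positions 3–4 → average rank (3+4)/2 = 3.5.
The 3 values of 187 occupy positions 10–12 → average rank 11.
Group A values → pooled ranks: 516→7, 829→1, 187→11, 623→3.5, 534→6, 623→3.5
Rank sum = 7 + 1 + 11 + 3.5 + 6 + 3.5 = 32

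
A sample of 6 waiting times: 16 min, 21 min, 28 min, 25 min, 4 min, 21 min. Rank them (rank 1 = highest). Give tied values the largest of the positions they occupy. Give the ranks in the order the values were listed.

5, 4, 1, 2, 6, 4

Sorted (descending): 28, 25, 21, 21, 16, 4
The 2 values of 21 occupy positions 3–4 → each gets rank 4.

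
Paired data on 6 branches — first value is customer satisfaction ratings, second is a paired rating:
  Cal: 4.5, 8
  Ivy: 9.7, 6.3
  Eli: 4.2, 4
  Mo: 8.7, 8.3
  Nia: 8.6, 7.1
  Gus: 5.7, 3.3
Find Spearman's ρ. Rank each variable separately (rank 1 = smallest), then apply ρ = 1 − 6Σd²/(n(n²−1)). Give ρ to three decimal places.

0.314

Ranks of variable 1: 2, 6, 1, 5, 4, 3
Ranks of variable 2: 5, 3, 2, 6, 4, 1
d = r₁ − r₂: -3, 3, -1, -1, 0, 2
d²: 9, 9, 1, 1, 0, 4; Σd² = 24
ρ = 1 − 6·24/(6·35) = 1 − 144/210 = 0.314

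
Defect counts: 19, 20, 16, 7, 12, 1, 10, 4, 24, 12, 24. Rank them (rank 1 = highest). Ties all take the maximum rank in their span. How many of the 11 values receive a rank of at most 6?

Sorted (descending): 24, 24, 20, 19, 16, 12, 12, 10, 7, 4, 1
The 2 values of 24 occupy positions 1–2 → each gets rank 2.
The 2 values of 12 occupy positions 6–7 → each gets rank 7.
Ranks ≤ 6: {2, 2, 3, 4, 5} → 5 values.

5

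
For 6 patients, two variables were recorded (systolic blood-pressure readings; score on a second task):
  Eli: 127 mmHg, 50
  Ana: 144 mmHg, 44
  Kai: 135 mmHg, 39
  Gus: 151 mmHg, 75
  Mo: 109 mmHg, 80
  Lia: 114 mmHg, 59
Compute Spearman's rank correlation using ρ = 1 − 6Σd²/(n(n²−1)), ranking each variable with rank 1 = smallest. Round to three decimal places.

Ranks of variable 1: 3, 5, 4, 6, 1, 2
Ranks of variable 2: 3, 2, 1, 5, 6, 4
d = r₁ − r₂: 0, 3, 3, 1, -5, -2
d²: 0, 9, 9, 1, 25, 4; Σd² = 48
ρ = 1 − 6·48/(6·35) = 1 − 288/210 = -0.371

-0.371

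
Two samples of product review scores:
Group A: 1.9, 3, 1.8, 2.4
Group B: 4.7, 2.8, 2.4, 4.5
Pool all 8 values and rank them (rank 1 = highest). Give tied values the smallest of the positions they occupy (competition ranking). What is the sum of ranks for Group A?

23

Sorted (descending): 4.7, 4.5, 3, 2.8, 2.4, 2.4, 1.9, 1.8
The 2 values of 2.4 occupy positions 5–6 → each gets rank 5.
Group A values → pooled ranks: 1.9→7, 3→3, 1.8→8, 2.4→5
Rank sum = 7 + 3 + 8 + 5 = 23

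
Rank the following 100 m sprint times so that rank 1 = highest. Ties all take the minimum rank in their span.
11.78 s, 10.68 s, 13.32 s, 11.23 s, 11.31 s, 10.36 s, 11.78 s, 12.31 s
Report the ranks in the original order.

Sorted (descending): 13.32, 12.31, 11.78, 11.78, 11.31, 11.23, 10.68, 10.36
The 2 values of 11.78 occupy positions 3–4 → each gets rank 3.

3, 7, 1, 6, 5, 8, 3, 2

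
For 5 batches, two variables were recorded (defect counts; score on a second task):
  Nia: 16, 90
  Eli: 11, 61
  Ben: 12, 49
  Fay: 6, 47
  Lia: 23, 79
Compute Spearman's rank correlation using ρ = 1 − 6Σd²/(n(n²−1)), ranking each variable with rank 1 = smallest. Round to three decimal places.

Ranks of variable 1: 4, 2, 3, 1, 5
Ranks of variable 2: 5, 3, 2, 1, 4
d = r₁ − r₂: -1, -1, 1, 0, 1
d²: 1, 1, 1, 0, 1; Σd² = 4
ρ = 1 − 6·4/(5·24) = 1 − 24/120 = 0.800

0.800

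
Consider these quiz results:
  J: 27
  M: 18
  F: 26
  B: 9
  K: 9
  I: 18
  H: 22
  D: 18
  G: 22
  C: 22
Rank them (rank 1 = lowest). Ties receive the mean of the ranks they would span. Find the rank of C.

Sorted (ascending): 9, 9, 18, 18, 18, 22, 22, 22, 26, 27
The 2 values of 9 occupy positions 1–2 → average rank (1+2)/2 = 1.5.
The 3 values of 18 occupy positions 3–5 → average rank 4.
The 3 values of 22 occupy positions 6–8 → average rank 7.
C has value 22 → rank 7.

7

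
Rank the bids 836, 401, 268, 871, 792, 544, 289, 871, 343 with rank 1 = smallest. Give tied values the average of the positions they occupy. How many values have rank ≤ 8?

Sorted (ascending): 268, 289, 343, 401, 544, 792, 836, 871, 871
The 2 values of 871 occupy positions 8–9 → average rank (8+9)/2 = 8.5.
Ranks ≤ 8: {1, 2, 3, 4, 5, 6, 7} → 7 values.

7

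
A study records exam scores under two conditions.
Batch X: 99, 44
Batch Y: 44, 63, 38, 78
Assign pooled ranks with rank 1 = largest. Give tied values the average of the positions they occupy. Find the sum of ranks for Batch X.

5.5

Sorted (descending): 99, 78, 63, 44, 44, 38
The 2 values of 44 occupy positions 4–5 → average rank (4+5)/2 = 4.5.
Batch X values → pooled ranks: 99→1, 44→4.5
Rank sum = 1 + 4.5 = 5.5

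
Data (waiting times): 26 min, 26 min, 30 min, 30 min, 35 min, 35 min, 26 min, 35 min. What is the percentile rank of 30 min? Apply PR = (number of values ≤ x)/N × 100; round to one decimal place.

62.5

N = 8.
Strictly below 30: 3. Equal to 30: 2.
PR = 5/8 × 100 = 62.5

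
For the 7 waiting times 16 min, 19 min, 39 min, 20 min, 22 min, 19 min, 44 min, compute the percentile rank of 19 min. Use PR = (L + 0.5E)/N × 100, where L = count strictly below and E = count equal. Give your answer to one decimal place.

28.6

N = 7.
Strictly below 19: 1. Equal to 19: 2.
PR = (1 + 0.5·2)/7 × 100 = 28.6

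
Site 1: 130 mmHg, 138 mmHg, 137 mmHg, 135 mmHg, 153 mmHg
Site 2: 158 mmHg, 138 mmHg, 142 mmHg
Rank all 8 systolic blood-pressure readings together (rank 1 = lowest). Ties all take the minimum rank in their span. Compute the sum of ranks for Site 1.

Sorted (ascending): 130, 135, 137, 138, 138, 142, 153, 158
The 2 values of 138 occupy positions 4–5 → each gets rank 4.
Site 1 values → pooled ranks: 130→1, 138→4, 137→3, 135→2, 153→7
Rank sum = 1 + 4 + 3 + 2 + 7 = 17

17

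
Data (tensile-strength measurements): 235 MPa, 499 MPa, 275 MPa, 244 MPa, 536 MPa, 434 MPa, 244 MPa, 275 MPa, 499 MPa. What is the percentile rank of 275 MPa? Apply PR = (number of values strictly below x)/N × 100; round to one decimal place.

N = 9.
Strictly below 275: 3. Equal to 275: 2.
PR = 3/9 × 100 = 33.3

33.3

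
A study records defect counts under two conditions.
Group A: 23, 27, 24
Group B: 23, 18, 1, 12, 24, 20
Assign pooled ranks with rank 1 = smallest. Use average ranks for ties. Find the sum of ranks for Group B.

Sorted (ascending): 1, 12, 18, 20, 23, 23, 24, 24, 27
The 2 values of 23 occupy positions 5–6 → average rank (5+6)/2 = 5.5.
The 2 values of 24 occupy positions 7–8 → average rank (7+8)/2 = 7.5.
Group B values → pooled ranks: 23→5.5, 18→3, 1→1, 12→2, 24→7.5, 20→4
Rank sum = 5.5 + 3 + 1 + 2 + 7.5 + 4 = 23

23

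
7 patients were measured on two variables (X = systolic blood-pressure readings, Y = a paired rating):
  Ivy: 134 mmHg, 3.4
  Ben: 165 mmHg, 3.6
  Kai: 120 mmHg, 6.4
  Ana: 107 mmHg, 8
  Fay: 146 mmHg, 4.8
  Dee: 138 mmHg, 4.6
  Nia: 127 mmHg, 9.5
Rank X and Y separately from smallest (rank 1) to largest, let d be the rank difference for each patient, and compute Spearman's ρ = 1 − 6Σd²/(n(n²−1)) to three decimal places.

Ranks of variable 1: 4, 7, 2, 1, 6, 5, 3
Ranks of variable 2: 1, 2, 5, 6, 4, 3, 7
d = r₁ − r₂: 3, 5, -3, -5, 2, 2, -4
d²: 9, 25, 9, 25, 4, 4, 16; Σd² = 92
ρ = 1 − 6·92/(7·48) = 1 − 552/336 = -0.643

-0.643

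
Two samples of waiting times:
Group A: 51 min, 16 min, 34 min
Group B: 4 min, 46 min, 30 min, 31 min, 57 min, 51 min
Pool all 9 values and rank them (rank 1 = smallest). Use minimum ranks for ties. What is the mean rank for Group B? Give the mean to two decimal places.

5.00

Sorted (ascending): 4, 16, 30, 31, 34, 46, 51, 51, 57
The 2 values of 51 occupy positions 7–8 → each gets rank 7.
Group B values → pooled ranks: 4→1, 46→6, 30→3, 31→4, 57→9, 51→7
Mean rank = (1 + 6 + 3 + 4 + 9 + 7) / 6 = 5.00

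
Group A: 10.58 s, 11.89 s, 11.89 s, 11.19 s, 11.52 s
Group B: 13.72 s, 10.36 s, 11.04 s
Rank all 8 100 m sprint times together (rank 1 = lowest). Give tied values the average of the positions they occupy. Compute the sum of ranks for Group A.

Sorted (ascending): 10.36, 10.58, 11.04, 11.19, 11.52, 11.89, 11.89, 13.72
The 2 values of 11.89 occupy positions 6–7 → average rank (6+7)/2 = 6.5.
Group A values → pooled ranks: 10.58→2, 11.89→6.5, 11.89→6.5, 11.19→4, 11.52→5
Rank sum = 2 + 6.5 + 6.5 + 4 + 5 = 24

24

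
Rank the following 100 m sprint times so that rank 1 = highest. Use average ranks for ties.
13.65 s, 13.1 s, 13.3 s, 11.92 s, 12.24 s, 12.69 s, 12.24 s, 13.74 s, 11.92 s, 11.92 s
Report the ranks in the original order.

2, 4, 3, 9, 6.5, 5, 6.5, 1, 9, 9

Sorted (descending): 13.74, 13.65, 13.3, 13.1, 12.69, 12.24, 12.24, 11.92, 11.92, 11.92
The 2 values of 12.24 occupy positions 6–7 → average rank (6+7)/2 = 6.5.
The 3 values of 11.92 occupy positions 8–10 → average rank 9.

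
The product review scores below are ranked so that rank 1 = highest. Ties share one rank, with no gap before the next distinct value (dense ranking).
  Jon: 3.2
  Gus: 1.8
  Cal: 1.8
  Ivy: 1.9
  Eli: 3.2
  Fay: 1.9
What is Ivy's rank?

Sorted (descending): 3.2, 3.2, 1.9, 1.9, 1.8, 1.8
The 2 values of 3.2 share dense rank 1.
The 2 values of 1.9 share dense rank 2.
The 2 values of 1.8 share dense rank 3.
Ivy has value 1.9 → rank 2.

2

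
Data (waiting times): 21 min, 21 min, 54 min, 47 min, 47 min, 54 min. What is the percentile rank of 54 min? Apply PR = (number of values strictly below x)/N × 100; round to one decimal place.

66.7

N = 6.
Strictly below 54: 4. Equal to 54: 2.
PR = 4/6 × 100 = 66.7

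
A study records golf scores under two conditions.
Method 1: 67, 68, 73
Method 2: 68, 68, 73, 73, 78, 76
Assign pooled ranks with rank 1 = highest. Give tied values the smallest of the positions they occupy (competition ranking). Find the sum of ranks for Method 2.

21

Sorted (descending): 78, 76, 73, 73, 73, 68, 68, 68, 67
The 3 values of 73 occupy positions 3–5 → each gets rank 3.
The 3 values of 68 occupy positions 6–8 → each gets rank 6.
Method 2 values → pooled ranks: 68→6, 68→6, 73→3, 73→3, 78→1, 76→2
Rank sum = 6 + 6 + 3 + 3 + 1 + 2 = 21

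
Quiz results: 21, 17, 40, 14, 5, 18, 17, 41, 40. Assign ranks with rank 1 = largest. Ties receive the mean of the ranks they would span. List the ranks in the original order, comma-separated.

Sorted (descending): 41, 40, 40, 21, 18, 17, 17, 14, 5
The 2 values of 40 occupy positions 2–3 → average rank (2+3)/2 = 2.5.
The 2 values of 17 occupy positions 6–7 → average rank (6+7)/2 = 6.5.

4, 6.5, 2.5, 8, 9, 5, 6.5, 1, 2.5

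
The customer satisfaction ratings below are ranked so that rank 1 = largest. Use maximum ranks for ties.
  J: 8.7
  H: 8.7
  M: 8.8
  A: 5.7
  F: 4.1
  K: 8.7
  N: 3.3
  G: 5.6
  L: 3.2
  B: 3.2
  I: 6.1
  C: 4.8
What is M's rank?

Sorted (descending): 8.8, 8.7, 8.7, 8.7, 6.1, 5.7, 5.6, 4.8, 4.1, 3.3, 3.2, 3.2
The 3 values of 8.7 occupy positions 2–4 → each gets rank 4.
The 2 values of 3.2 occupy positions 11–12 → each gets rank 12.
M has value 8.8 → rank 1.

1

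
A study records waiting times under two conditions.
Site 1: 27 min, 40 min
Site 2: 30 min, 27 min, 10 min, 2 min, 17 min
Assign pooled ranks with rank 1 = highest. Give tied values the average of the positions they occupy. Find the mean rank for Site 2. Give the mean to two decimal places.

4.70

Sorted (descending): 40, 30, 27, 27, 17, 10, 2
The 2 values of 27 occupy positions 3–4 → average rank (3+4)/2 = 3.5.
Site 2 values → pooled ranks: 30→2, 27→3.5, 10→6, 2→7, 17→5
Mean rank = (2 + 3.5 + 6 + 7 + 5) / 5 = 4.70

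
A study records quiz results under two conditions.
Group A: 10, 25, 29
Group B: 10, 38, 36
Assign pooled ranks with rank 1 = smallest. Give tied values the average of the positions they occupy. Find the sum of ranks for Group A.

Sorted (ascending): 10, 10, 25, 29, 36, 38
The 2 values of 10 occupy positions 1–2 → average rank (1+2)/2 = 1.5.
Group A values → pooled ranks: 10→1.5, 25→3, 29→4
Rank sum = 1.5 + 3 + 4 = 8.5

8.5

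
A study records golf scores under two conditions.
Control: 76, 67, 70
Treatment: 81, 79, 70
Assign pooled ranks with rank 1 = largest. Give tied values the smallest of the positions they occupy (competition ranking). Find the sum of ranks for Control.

Sorted (descending): 81, 79, 76, 70, 70, 67
The 2 values of 70 occupy positions 4–5 → each gets rank 4.
Control values → pooled ranks: 76→3, 67→6, 70→4
Rank sum = 3 + 6 + 4 = 13

13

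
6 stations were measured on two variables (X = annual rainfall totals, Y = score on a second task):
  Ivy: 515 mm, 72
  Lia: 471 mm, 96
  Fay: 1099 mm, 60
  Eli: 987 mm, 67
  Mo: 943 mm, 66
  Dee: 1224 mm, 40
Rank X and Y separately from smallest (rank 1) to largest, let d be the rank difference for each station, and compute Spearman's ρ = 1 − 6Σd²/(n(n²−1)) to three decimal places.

-0.943

Ranks of variable 1: 2, 1, 5, 4, 3, 6
Ranks of variable 2: 5, 6, 2, 4, 3, 1
d = r₁ − r₂: -3, -5, 3, 0, 0, 5
d²: 9, 25, 9, 0, 0, 25; Σd² = 68
ρ = 1 − 6·68/(6·35) = 1 − 408/210 = -0.943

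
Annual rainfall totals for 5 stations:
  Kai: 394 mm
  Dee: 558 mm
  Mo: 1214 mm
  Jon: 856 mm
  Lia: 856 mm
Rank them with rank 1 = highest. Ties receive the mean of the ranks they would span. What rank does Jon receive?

2.5

Sorted (descending): 1214, 856, 856, 558, 394
The 2 values of 856 occupy positions 2–3 → average rank (2+3)/2 = 2.5.
Jon has value 856 mm → rank 2.5.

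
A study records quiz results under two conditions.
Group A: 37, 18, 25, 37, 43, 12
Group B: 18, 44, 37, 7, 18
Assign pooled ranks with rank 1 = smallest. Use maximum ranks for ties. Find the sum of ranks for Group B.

31

Sorted (ascending): 7, 12, 18, 18, 18, 25, 37, 37, 37, 43, 44
The 3 values of 18 occupy positions 3–5 → each gets rank 5.
The 3 values of 37 occupy positions 7–9 → each gets rank 9.
Group B values → pooled ranks: 18→5, 44→11, 37→9, 7→1, 18→5
Rank sum = 5 + 11 + 9 + 1 + 5 = 31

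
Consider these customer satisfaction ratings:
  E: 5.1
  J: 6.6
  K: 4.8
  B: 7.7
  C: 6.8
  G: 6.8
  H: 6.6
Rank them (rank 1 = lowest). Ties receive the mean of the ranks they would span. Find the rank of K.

Sorted (ascending): 4.8, 5.1, 6.6, 6.6, 6.8, 6.8, 7.7
The 2 values of 6.6 occupy positions 3–4 → average rank (3+4)/2 = 3.5.
The 2 values of 6.8 occupy positions 5–6 → average rank (5+6)/2 = 5.5.
K has value 4.8 → rank 1.

1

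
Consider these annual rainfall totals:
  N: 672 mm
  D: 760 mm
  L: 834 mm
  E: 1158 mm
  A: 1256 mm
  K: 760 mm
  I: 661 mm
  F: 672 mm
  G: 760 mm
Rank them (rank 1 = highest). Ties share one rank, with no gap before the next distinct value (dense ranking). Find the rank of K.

4

Sorted (descending): 1256, 1158, 834, 760, 760, 760, 672, 672, 661
The 3 values of 760 share dense rank 4.
The 2 values of 672 share dense rank 5.
Remaining distinct values take the next consecutive integers.
K has value 760 mm → rank 4.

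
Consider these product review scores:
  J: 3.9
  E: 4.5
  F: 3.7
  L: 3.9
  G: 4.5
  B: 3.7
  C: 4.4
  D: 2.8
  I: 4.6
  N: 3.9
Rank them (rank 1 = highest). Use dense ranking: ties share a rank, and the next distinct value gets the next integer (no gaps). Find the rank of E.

Sorted (descending): 4.6, 4.5, 4.5, 4.4, 3.9, 3.9, 3.9, 3.7, 3.7, 2.8
The 2 values of 4.5 share dense rank 2.
The 3 values of 3.9 share dense rank 4.
The 2 values of 3.7 share dense rank 5.
Remaining distinct values take the next consecutive integers.
E has value 4.5 → rank 2.

2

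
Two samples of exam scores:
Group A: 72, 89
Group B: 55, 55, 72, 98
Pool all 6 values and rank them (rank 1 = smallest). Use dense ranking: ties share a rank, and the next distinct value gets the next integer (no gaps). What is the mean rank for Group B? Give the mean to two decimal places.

2.00

Sorted (ascending): 55, 55, 72, 72, 89, 98
The 2 values of 55 share dense rank 1.
The 2 values of 72 share dense rank 2.
Remaining distinct values take the next consecutive integers.
Group B values → pooled ranks: 55→1, 55→1, 72→2, 98→4
Mean rank = (1 + 1 + 2 + 4) / 4 = 2.00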